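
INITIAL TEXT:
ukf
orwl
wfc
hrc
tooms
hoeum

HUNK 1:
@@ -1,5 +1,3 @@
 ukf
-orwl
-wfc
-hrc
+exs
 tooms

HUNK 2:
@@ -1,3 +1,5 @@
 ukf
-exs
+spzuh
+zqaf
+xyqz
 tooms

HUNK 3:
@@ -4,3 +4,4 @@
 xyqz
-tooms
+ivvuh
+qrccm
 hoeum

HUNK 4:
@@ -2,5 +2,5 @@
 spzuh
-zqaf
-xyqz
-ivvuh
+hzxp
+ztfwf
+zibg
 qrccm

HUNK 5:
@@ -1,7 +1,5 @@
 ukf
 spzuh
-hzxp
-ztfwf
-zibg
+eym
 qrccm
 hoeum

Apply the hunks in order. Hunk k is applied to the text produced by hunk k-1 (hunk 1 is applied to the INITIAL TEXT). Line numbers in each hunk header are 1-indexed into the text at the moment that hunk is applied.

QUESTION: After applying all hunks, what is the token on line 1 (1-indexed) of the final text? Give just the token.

Hunk 1: at line 1 remove [orwl,wfc,hrc] add [exs] -> 4 lines: ukf exs tooms hoeum
Hunk 2: at line 1 remove [exs] add [spzuh,zqaf,xyqz] -> 6 lines: ukf spzuh zqaf xyqz tooms hoeum
Hunk 3: at line 4 remove [tooms] add [ivvuh,qrccm] -> 7 lines: ukf spzuh zqaf xyqz ivvuh qrccm hoeum
Hunk 4: at line 2 remove [zqaf,xyqz,ivvuh] add [hzxp,ztfwf,zibg] -> 7 lines: ukf spzuh hzxp ztfwf zibg qrccm hoeum
Hunk 5: at line 1 remove [hzxp,ztfwf,zibg] add [eym] -> 5 lines: ukf spzuh eym qrccm hoeum
Final line 1: ukf

Answer: ukf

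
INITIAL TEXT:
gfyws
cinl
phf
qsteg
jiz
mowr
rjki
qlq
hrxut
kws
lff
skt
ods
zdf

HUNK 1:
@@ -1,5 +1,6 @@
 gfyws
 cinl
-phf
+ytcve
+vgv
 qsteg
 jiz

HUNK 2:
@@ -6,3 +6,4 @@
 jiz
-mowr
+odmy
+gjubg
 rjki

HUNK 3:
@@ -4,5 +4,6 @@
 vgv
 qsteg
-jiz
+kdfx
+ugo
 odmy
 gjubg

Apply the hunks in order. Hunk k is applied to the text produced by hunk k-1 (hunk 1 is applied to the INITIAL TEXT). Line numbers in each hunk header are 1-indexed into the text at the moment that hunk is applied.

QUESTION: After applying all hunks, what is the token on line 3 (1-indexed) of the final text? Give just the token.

Answer: ytcve

Derivation:
Hunk 1: at line 1 remove [phf] add [ytcve,vgv] -> 15 lines: gfyws cinl ytcve vgv qsteg jiz mowr rjki qlq hrxut kws lff skt ods zdf
Hunk 2: at line 6 remove [mowr] add [odmy,gjubg] -> 16 lines: gfyws cinl ytcve vgv qsteg jiz odmy gjubg rjki qlq hrxut kws lff skt ods zdf
Hunk 3: at line 4 remove [jiz] add [kdfx,ugo] -> 17 lines: gfyws cinl ytcve vgv qsteg kdfx ugo odmy gjubg rjki qlq hrxut kws lff skt ods zdf
Final line 3: ytcve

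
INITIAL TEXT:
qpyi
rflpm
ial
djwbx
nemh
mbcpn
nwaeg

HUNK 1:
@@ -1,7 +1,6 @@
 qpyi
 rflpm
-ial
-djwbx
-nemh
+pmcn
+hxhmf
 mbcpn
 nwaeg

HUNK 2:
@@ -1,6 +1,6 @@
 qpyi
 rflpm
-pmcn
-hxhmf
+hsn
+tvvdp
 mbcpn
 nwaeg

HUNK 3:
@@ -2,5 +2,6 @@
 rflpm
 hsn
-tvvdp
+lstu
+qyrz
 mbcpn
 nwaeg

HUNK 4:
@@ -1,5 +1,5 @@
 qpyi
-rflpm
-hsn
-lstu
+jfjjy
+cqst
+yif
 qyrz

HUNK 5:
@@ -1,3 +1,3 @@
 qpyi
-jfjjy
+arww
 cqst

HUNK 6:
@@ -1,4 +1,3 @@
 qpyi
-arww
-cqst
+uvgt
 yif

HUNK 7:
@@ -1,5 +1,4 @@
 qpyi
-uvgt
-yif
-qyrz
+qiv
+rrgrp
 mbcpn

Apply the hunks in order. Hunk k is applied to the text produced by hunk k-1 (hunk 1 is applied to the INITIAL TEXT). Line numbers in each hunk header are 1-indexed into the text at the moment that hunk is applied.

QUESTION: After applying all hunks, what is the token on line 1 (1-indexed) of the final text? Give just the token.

Answer: qpyi

Derivation:
Hunk 1: at line 1 remove [ial,djwbx,nemh] add [pmcn,hxhmf] -> 6 lines: qpyi rflpm pmcn hxhmf mbcpn nwaeg
Hunk 2: at line 1 remove [pmcn,hxhmf] add [hsn,tvvdp] -> 6 lines: qpyi rflpm hsn tvvdp mbcpn nwaeg
Hunk 3: at line 2 remove [tvvdp] add [lstu,qyrz] -> 7 lines: qpyi rflpm hsn lstu qyrz mbcpn nwaeg
Hunk 4: at line 1 remove [rflpm,hsn,lstu] add [jfjjy,cqst,yif] -> 7 lines: qpyi jfjjy cqst yif qyrz mbcpn nwaeg
Hunk 5: at line 1 remove [jfjjy] add [arww] -> 7 lines: qpyi arww cqst yif qyrz mbcpn nwaeg
Hunk 6: at line 1 remove [arww,cqst] add [uvgt] -> 6 lines: qpyi uvgt yif qyrz mbcpn nwaeg
Hunk 7: at line 1 remove [uvgt,yif,qyrz] add [qiv,rrgrp] -> 5 lines: qpyi qiv rrgrp mbcpn nwaeg
Final line 1: qpyi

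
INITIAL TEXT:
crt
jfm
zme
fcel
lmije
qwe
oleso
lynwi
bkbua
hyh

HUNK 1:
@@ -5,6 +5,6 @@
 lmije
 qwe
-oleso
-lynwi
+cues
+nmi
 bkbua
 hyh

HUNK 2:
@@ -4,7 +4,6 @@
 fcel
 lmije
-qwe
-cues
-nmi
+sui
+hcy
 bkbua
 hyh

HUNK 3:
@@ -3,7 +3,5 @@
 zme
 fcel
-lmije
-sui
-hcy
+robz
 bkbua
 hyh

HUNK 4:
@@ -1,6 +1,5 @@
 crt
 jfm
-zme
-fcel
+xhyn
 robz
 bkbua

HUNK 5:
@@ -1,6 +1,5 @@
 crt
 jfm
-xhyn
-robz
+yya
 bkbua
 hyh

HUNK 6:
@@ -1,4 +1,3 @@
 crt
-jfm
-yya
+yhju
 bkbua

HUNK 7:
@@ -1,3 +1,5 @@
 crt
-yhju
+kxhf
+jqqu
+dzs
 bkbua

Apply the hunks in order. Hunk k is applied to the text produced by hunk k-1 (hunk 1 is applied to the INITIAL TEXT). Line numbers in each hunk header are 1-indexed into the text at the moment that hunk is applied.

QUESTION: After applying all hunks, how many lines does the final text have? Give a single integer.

Hunk 1: at line 5 remove [oleso,lynwi] add [cues,nmi] -> 10 lines: crt jfm zme fcel lmije qwe cues nmi bkbua hyh
Hunk 2: at line 4 remove [qwe,cues,nmi] add [sui,hcy] -> 9 lines: crt jfm zme fcel lmije sui hcy bkbua hyh
Hunk 3: at line 3 remove [lmije,sui,hcy] add [robz] -> 7 lines: crt jfm zme fcel robz bkbua hyh
Hunk 4: at line 1 remove [zme,fcel] add [xhyn] -> 6 lines: crt jfm xhyn robz bkbua hyh
Hunk 5: at line 1 remove [xhyn,robz] add [yya] -> 5 lines: crt jfm yya bkbua hyh
Hunk 6: at line 1 remove [jfm,yya] add [yhju] -> 4 lines: crt yhju bkbua hyh
Hunk 7: at line 1 remove [yhju] add [kxhf,jqqu,dzs] -> 6 lines: crt kxhf jqqu dzs bkbua hyh
Final line count: 6

Answer: 6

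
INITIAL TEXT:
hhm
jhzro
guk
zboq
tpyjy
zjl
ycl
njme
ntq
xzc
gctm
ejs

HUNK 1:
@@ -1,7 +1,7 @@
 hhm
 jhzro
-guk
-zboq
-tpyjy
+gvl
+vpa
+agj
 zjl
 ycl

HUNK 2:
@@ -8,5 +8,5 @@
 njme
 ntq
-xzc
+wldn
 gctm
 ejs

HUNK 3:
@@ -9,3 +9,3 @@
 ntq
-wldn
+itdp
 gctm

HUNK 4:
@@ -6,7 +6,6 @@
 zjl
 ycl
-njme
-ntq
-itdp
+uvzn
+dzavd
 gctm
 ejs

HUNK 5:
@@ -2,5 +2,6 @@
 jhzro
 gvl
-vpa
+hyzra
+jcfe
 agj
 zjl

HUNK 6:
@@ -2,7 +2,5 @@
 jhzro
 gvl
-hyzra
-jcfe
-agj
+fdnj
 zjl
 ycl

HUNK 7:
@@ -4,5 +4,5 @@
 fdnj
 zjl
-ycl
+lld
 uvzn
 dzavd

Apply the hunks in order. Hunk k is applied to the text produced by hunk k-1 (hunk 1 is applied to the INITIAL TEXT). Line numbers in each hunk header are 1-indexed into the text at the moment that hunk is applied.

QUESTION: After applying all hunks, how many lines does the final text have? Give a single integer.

Answer: 10

Derivation:
Hunk 1: at line 1 remove [guk,zboq,tpyjy] add [gvl,vpa,agj] -> 12 lines: hhm jhzro gvl vpa agj zjl ycl njme ntq xzc gctm ejs
Hunk 2: at line 8 remove [xzc] add [wldn] -> 12 lines: hhm jhzro gvl vpa agj zjl ycl njme ntq wldn gctm ejs
Hunk 3: at line 9 remove [wldn] add [itdp] -> 12 lines: hhm jhzro gvl vpa agj zjl ycl njme ntq itdp gctm ejs
Hunk 4: at line 6 remove [njme,ntq,itdp] add [uvzn,dzavd] -> 11 lines: hhm jhzro gvl vpa agj zjl ycl uvzn dzavd gctm ejs
Hunk 5: at line 2 remove [vpa] add [hyzra,jcfe] -> 12 lines: hhm jhzro gvl hyzra jcfe agj zjl ycl uvzn dzavd gctm ejs
Hunk 6: at line 2 remove [hyzra,jcfe,agj] add [fdnj] -> 10 lines: hhm jhzro gvl fdnj zjl ycl uvzn dzavd gctm ejs
Hunk 7: at line 4 remove [ycl] add [lld] -> 10 lines: hhm jhzro gvl fdnj zjl lld uvzn dzavd gctm ejs
Final line count: 10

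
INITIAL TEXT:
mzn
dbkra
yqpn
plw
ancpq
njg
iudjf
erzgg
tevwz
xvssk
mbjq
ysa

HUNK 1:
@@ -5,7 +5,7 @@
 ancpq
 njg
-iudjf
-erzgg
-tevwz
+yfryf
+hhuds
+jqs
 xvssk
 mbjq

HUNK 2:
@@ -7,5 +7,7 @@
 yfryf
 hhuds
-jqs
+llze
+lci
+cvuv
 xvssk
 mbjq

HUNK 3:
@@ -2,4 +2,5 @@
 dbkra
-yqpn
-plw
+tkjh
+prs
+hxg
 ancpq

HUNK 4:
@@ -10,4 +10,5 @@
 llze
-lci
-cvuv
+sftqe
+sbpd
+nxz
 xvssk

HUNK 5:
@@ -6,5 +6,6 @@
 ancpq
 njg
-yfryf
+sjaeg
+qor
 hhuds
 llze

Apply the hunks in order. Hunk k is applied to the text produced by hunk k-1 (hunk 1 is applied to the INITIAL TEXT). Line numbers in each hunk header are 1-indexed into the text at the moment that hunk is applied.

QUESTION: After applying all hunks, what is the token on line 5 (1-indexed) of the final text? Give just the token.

Hunk 1: at line 5 remove [iudjf,erzgg,tevwz] add [yfryf,hhuds,jqs] -> 12 lines: mzn dbkra yqpn plw ancpq njg yfryf hhuds jqs xvssk mbjq ysa
Hunk 2: at line 7 remove [jqs] add [llze,lci,cvuv] -> 14 lines: mzn dbkra yqpn plw ancpq njg yfryf hhuds llze lci cvuv xvssk mbjq ysa
Hunk 3: at line 2 remove [yqpn,plw] add [tkjh,prs,hxg] -> 15 lines: mzn dbkra tkjh prs hxg ancpq njg yfryf hhuds llze lci cvuv xvssk mbjq ysa
Hunk 4: at line 10 remove [lci,cvuv] add [sftqe,sbpd,nxz] -> 16 lines: mzn dbkra tkjh prs hxg ancpq njg yfryf hhuds llze sftqe sbpd nxz xvssk mbjq ysa
Hunk 5: at line 6 remove [yfryf] add [sjaeg,qor] -> 17 lines: mzn dbkra tkjh prs hxg ancpq njg sjaeg qor hhuds llze sftqe sbpd nxz xvssk mbjq ysa
Final line 5: hxg

Answer: hxg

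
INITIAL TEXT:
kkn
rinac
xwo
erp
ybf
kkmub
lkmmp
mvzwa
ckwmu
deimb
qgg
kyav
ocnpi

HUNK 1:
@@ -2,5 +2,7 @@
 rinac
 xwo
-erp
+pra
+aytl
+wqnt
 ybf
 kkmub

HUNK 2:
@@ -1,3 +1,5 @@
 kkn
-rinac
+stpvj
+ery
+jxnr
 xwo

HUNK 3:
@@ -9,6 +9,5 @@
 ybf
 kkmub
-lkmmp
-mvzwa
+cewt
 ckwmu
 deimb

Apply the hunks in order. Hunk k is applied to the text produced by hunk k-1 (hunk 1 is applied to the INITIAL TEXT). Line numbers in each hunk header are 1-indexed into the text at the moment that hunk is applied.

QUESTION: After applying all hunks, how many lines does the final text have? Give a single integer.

Hunk 1: at line 2 remove [erp] add [pra,aytl,wqnt] -> 15 lines: kkn rinac xwo pra aytl wqnt ybf kkmub lkmmp mvzwa ckwmu deimb qgg kyav ocnpi
Hunk 2: at line 1 remove [rinac] add [stpvj,ery,jxnr] -> 17 lines: kkn stpvj ery jxnr xwo pra aytl wqnt ybf kkmub lkmmp mvzwa ckwmu deimb qgg kyav ocnpi
Hunk 3: at line 9 remove [lkmmp,mvzwa] add [cewt] -> 16 lines: kkn stpvj ery jxnr xwo pra aytl wqnt ybf kkmub cewt ckwmu deimb qgg kyav ocnpi
Final line count: 16

Answer: 16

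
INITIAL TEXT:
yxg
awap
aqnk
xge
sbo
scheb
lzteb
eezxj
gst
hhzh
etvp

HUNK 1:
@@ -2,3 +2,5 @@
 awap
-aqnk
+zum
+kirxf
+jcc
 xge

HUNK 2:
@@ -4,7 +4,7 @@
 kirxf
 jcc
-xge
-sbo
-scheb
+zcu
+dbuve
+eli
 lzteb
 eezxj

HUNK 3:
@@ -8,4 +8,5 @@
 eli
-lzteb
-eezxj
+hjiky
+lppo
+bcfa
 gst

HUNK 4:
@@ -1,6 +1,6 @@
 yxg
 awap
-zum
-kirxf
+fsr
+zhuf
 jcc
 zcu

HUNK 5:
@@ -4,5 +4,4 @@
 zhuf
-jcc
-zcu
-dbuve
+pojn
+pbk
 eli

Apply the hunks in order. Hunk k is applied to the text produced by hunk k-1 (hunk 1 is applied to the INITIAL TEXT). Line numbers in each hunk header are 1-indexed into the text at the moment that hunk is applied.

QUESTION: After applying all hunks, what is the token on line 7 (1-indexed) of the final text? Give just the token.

Answer: eli

Derivation:
Hunk 1: at line 2 remove [aqnk] add [zum,kirxf,jcc] -> 13 lines: yxg awap zum kirxf jcc xge sbo scheb lzteb eezxj gst hhzh etvp
Hunk 2: at line 4 remove [xge,sbo,scheb] add [zcu,dbuve,eli] -> 13 lines: yxg awap zum kirxf jcc zcu dbuve eli lzteb eezxj gst hhzh etvp
Hunk 3: at line 8 remove [lzteb,eezxj] add [hjiky,lppo,bcfa] -> 14 lines: yxg awap zum kirxf jcc zcu dbuve eli hjiky lppo bcfa gst hhzh etvp
Hunk 4: at line 1 remove [zum,kirxf] add [fsr,zhuf] -> 14 lines: yxg awap fsr zhuf jcc zcu dbuve eli hjiky lppo bcfa gst hhzh etvp
Hunk 5: at line 4 remove [jcc,zcu,dbuve] add [pojn,pbk] -> 13 lines: yxg awap fsr zhuf pojn pbk eli hjiky lppo bcfa gst hhzh etvp
Final line 7: eli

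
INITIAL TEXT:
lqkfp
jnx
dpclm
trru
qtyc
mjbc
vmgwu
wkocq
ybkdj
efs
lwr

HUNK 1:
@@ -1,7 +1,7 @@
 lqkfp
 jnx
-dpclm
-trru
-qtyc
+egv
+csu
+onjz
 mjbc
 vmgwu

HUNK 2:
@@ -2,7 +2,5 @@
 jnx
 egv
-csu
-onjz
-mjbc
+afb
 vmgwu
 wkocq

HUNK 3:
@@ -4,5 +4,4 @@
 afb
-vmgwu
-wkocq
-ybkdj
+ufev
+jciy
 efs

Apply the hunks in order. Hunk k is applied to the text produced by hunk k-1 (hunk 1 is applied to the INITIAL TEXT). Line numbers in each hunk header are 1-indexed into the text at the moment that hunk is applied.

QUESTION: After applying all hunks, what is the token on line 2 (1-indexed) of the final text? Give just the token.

Answer: jnx

Derivation:
Hunk 1: at line 1 remove [dpclm,trru,qtyc] add [egv,csu,onjz] -> 11 lines: lqkfp jnx egv csu onjz mjbc vmgwu wkocq ybkdj efs lwr
Hunk 2: at line 2 remove [csu,onjz,mjbc] add [afb] -> 9 lines: lqkfp jnx egv afb vmgwu wkocq ybkdj efs lwr
Hunk 3: at line 4 remove [vmgwu,wkocq,ybkdj] add [ufev,jciy] -> 8 lines: lqkfp jnx egv afb ufev jciy efs lwr
Final line 2: jnx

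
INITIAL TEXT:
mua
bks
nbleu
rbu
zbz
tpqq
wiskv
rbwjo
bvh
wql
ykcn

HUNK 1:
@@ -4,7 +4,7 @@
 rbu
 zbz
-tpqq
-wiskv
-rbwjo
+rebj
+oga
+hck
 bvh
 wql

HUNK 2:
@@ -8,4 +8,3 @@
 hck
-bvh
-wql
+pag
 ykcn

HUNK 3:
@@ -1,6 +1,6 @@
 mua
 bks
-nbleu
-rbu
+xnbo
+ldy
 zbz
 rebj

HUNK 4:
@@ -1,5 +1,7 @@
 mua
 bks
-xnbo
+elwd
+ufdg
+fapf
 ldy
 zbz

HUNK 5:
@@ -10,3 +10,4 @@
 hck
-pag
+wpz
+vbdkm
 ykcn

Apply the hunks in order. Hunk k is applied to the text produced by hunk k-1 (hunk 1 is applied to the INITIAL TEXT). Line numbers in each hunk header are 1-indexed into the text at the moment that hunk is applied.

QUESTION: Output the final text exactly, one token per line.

Answer: mua
bks
elwd
ufdg
fapf
ldy
zbz
rebj
oga
hck
wpz
vbdkm
ykcn

Derivation:
Hunk 1: at line 4 remove [tpqq,wiskv,rbwjo] add [rebj,oga,hck] -> 11 lines: mua bks nbleu rbu zbz rebj oga hck bvh wql ykcn
Hunk 2: at line 8 remove [bvh,wql] add [pag] -> 10 lines: mua bks nbleu rbu zbz rebj oga hck pag ykcn
Hunk 3: at line 1 remove [nbleu,rbu] add [xnbo,ldy] -> 10 lines: mua bks xnbo ldy zbz rebj oga hck pag ykcn
Hunk 4: at line 1 remove [xnbo] add [elwd,ufdg,fapf] -> 12 lines: mua bks elwd ufdg fapf ldy zbz rebj oga hck pag ykcn
Hunk 5: at line 10 remove [pag] add [wpz,vbdkm] -> 13 lines: mua bks elwd ufdg fapf ldy zbz rebj oga hck wpz vbdkm ykcn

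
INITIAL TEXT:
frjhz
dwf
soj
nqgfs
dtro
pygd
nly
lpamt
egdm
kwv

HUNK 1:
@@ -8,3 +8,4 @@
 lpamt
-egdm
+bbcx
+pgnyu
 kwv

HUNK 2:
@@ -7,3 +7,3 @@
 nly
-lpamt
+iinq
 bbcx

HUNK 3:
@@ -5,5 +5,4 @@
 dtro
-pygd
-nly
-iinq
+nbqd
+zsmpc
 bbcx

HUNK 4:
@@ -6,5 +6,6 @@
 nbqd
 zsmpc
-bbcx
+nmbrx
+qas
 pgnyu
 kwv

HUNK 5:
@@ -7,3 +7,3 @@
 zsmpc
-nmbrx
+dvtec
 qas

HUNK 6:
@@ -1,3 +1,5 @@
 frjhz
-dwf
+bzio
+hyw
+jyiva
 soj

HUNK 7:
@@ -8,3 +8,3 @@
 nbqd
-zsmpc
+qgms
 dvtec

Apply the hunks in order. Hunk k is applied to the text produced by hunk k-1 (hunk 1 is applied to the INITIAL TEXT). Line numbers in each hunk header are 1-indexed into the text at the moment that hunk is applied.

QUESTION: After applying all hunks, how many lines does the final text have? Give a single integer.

Hunk 1: at line 8 remove [egdm] add [bbcx,pgnyu] -> 11 lines: frjhz dwf soj nqgfs dtro pygd nly lpamt bbcx pgnyu kwv
Hunk 2: at line 7 remove [lpamt] add [iinq] -> 11 lines: frjhz dwf soj nqgfs dtro pygd nly iinq bbcx pgnyu kwv
Hunk 3: at line 5 remove [pygd,nly,iinq] add [nbqd,zsmpc] -> 10 lines: frjhz dwf soj nqgfs dtro nbqd zsmpc bbcx pgnyu kwv
Hunk 4: at line 6 remove [bbcx] add [nmbrx,qas] -> 11 lines: frjhz dwf soj nqgfs dtro nbqd zsmpc nmbrx qas pgnyu kwv
Hunk 5: at line 7 remove [nmbrx] add [dvtec] -> 11 lines: frjhz dwf soj nqgfs dtro nbqd zsmpc dvtec qas pgnyu kwv
Hunk 6: at line 1 remove [dwf] add [bzio,hyw,jyiva] -> 13 lines: frjhz bzio hyw jyiva soj nqgfs dtro nbqd zsmpc dvtec qas pgnyu kwv
Hunk 7: at line 8 remove [zsmpc] add [qgms] -> 13 lines: frjhz bzio hyw jyiva soj nqgfs dtro nbqd qgms dvtec qas pgnyu kwv
Final line count: 13

Answer: 13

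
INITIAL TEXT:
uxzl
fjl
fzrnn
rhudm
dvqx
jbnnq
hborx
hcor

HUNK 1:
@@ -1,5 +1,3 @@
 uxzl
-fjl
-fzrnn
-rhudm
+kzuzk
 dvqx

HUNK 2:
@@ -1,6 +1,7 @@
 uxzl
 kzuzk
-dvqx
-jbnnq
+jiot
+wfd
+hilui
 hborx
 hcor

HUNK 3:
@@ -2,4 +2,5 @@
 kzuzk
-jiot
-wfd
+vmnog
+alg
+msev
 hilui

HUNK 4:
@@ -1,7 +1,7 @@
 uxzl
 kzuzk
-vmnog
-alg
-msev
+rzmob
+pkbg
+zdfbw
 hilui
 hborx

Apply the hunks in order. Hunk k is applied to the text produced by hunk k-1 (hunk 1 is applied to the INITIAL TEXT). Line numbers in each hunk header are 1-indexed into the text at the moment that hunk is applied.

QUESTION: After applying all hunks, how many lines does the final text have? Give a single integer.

Hunk 1: at line 1 remove [fjl,fzrnn,rhudm] add [kzuzk] -> 6 lines: uxzl kzuzk dvqx jbnnq hborx hcor
Hunk 2: at line 1 remove [dvqx,jbnnq] add [jiot,wfd,hilui] -> 7 lines: uxzl kzuzk jiot wfd hilui hborx hcor
Hunk 3: at line 2 remove [jiot,wfd] add [vmnog,alg,msev] -> 8 lines: uxzl kzuzk vmnog alg msev hilui hborx hcor
Hunk 4: at line 1 remove [vmnog,alg,msev] add [rzmob,pkbg,zdfbw] -> 8 lines: uxzl kzuzk rzmob pkbg zdfbw hilui hborx hcor
Final line count: 8

Answer: 8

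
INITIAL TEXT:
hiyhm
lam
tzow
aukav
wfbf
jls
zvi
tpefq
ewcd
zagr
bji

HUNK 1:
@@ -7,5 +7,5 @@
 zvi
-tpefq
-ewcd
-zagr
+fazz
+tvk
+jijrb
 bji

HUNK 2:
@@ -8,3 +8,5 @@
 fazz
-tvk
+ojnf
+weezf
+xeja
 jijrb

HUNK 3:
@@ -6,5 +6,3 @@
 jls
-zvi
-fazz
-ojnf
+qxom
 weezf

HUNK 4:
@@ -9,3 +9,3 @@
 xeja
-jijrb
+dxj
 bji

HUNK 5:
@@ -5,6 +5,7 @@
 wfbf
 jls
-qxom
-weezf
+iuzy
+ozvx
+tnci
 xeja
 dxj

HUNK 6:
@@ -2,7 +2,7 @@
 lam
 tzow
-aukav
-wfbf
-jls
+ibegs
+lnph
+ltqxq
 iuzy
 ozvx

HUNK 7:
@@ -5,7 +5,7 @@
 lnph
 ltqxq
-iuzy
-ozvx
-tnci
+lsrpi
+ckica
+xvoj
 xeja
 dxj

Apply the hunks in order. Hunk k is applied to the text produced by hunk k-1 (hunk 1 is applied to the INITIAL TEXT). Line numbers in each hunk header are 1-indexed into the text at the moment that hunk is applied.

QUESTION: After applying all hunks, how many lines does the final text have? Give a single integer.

Answer: 12

Derivation:
Hunk 1: at line 7 remove [tpefq,ewcd,zagr] add [fazz,tvk,jijrb] -> 11 lines: hiyhm lam tzow aukav wfbf jls zvi fazz tvk jijrb bji
Hunk 2: at line 8 remove [tvk] add [ojnf,weezf,xeja] -> 13 lines: hiyhm lam tzow aukav wfbf jls zvi fazz ojnf weezf xeja jijrb bji
Hunk 3: at line 6 remove [zvi,fazz,ojnf] add [qxom] -> 11 lines: hiyhm lam tzow aukav wfbf jls qxom weezf xeja jijrb bji
Hunk 4: at line 9 remove [jijrb] add [dxj] -> 11 lines: hiyhm lam tzow aukav wfbf jls qxom weezf xeja dxj bji
Hunk 5: at line 5 remove [qxom,weezf] add [iuzy,ozvx,tnci] -> 12 lines: hiyhm lam tzow aukav wfbf jls iuzy ozvx tnci xeja dxj bji
Hunk 6: at line 2 remove [aukav,wfbf,jls] add [ibegs,lnph,ltqxq] -> 12 lines: hiyhm lam tzow ibegs lnph ltqxq iuzy ozvx tnci xeja dxj bji
Hunk 7: at line 5 remove [iuzy,ozvx,tnci] add [lsrpi,ckica,xvoj] -> 12 lines: hiyhm lam tzow ibegs lnph ltqxq lsrpi ckica xvoj xeja dxj bji
Final line count: 12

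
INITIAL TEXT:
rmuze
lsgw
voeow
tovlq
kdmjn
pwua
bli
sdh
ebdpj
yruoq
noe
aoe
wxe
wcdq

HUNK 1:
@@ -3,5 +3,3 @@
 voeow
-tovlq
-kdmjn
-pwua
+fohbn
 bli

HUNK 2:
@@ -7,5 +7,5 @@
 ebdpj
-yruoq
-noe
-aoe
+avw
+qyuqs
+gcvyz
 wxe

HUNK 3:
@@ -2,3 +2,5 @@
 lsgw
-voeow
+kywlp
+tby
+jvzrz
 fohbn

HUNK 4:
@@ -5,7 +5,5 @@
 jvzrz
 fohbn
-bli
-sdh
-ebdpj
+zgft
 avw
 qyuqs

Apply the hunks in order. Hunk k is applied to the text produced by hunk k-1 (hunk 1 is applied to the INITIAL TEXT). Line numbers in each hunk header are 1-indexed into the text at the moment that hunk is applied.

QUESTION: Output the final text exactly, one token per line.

Answer: rmuze
lsgw
kywlp
tby
jvzrz
fohbn
zgft
avw
qyuqs
gcvyz
wxe
wcdq

Derivation:
Hunk 1: at line 3 remove [tovlq,kdmjn,pwua] add [fohbn] -> 12 lines: rmuze lsgw voeow fohbn bli sdh ebdpj yruoq noe aoe wxe wcdq
Hunk 2: at line 7 remove [yruoq,noe,aoe] add [avw,qyuqs,gcvyz] -> 12 lines: rmuze lsgw voeow fohbn bli sdh ebdpj avw qyuqs gcvyz wxe wcdq
Hunk 3: at line 2 remove [voeow] add [kywlp,tby,jvzrz] -> 14 lines: rmuze lsgw kywlp tby jvzrz fohbn bli sdh ebdpj avw qyuqs gcvyz wxe wcdq
Hunk 4: at line 5 remove [bli,sdh,ebdpj] add [zgft] -> 12 lines: rmuze lsgw kywlp tby jvzrz fohbn zgft avw qyuqs gcvyz wxe wcdq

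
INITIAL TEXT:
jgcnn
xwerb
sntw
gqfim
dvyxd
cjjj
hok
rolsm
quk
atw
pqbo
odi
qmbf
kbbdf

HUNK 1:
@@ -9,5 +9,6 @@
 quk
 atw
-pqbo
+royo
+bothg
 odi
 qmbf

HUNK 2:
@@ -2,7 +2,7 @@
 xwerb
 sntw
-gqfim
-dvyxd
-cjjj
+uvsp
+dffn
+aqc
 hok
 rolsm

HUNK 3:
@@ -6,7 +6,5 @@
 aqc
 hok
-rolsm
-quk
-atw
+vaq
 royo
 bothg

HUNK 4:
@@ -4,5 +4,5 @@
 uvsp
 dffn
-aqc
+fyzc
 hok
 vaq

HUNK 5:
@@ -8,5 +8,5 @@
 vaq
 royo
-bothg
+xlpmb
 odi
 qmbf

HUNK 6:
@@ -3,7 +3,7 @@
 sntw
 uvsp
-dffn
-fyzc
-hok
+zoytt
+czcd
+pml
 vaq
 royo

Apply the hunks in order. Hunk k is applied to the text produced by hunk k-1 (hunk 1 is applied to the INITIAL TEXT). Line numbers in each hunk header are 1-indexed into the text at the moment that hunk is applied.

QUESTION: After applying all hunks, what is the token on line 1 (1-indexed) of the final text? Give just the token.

Answer: jgcnn

Derivation:
Hunk 1: at line 9 remove [pqbo] add [royo,bothg] -> 15 lines: jgcnn xwerb sntw gqfim dvyxd cjjj hok rolsm quk atw royo bothg odi qmbf kbbdf
Hunk 2: at line 2 remove [gqfim,dvyxd,cjjj] add [uvsp,dffn,aqc] -> 15 lines: jgcnn xwerb sntw uvsp dffn aqc hok rolsm quk atw royo bothg odi qmbf kbbdf
Hunk 3: at line 6 remove [rolsm,quk,atw] add [vaq] -> 13 lines: jgcnn xwerb sntw uvsp dffn aqc hok vaq royo bothg odi qmbf kbbdf
Hunk 4: at line 4 remove [aqc] add [fyzc] -> 13 lines: jgcnn xwerb sntw uvsp dffn fyzc hok vaq royo bothg odi qmbf kbbdf
Hunk 5: at line 8 remove [bothg] add [xlpmb] -> 13 lines: jgcnn xwerb sntw uvsp dffn fyzc hok vaq royo xlpmb odi qmbf kbbdf
Hunk 6: at line 3 remove [dffn,fyzc,hok] add [zoytt,czcd,pml] -> 13 lines: jgcnn xwerb sntw uvsp zoytt czcd pml vaq royo xlpmb odi qmbf kbbdf
Final line 1: jgcnn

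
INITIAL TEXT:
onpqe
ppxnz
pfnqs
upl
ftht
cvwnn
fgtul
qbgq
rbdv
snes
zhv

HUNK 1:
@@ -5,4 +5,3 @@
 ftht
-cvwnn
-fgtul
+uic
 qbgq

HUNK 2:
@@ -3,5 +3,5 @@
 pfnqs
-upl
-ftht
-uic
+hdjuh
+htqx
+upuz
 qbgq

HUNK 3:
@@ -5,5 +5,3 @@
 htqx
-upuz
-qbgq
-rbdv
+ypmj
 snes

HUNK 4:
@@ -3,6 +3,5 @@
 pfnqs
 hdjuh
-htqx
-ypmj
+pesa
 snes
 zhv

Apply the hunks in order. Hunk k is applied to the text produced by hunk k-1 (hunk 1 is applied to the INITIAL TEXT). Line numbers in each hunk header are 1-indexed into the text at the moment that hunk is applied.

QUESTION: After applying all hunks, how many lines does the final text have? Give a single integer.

Hunk 1: at line 5 remove [cvwnn,fgtul] add [uic] -> 10 lines: onpqe ppxnz pfnqs upl ftht uic qbgq rbdv snes zhv
Hunk 2: at line 3 remove [upl,ftht,uic] add [hdjuh,htqx,upuz] -> 10 lines: onpqe ppxnz pfnqs hdjuh htqx upuz qbgq rbdv snes zhv
Hunk 3: at line 5 remove [upuz,qbgq,rbdv] add [ypmj] -> 8 lines: onpqe ppxnz pfnqs hdjuh htqx ypmj snes zhv
Hunk 4: at line 3 remove [htqx,ypmj] add [pesa] -> 7 lines: onpqe ppxnz pfnqs hdjuh pesa snes zhv
Final line count: 7

Answer: 7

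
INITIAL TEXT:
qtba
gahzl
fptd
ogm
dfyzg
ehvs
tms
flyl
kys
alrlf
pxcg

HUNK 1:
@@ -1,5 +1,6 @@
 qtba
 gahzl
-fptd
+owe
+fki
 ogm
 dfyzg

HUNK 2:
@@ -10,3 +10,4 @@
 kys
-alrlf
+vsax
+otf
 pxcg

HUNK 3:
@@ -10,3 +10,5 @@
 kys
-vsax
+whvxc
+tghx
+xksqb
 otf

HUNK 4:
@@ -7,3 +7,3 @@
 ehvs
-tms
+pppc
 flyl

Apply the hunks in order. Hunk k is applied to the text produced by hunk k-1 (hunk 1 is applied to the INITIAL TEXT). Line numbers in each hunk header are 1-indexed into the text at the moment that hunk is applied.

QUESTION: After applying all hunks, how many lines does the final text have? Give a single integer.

Answer: 15

Derivation:
Hunk 1: at line 1 remove [fptd] add [owe,fki] -> 12 lines: qtba gahzl owe fki ogm dfyzg ehvs tms flyl kys alrlf pxcg
Hunk 2: at line 10 remove [alrlf] add [vsax,otf] -> 13 lines: qtba gahzl owe fki ogm dfyzg ehvs tms flyl kys vsax otf pxcg
Hunk 3: at line 10 remove [vsax] add [whvxc,tghx,xksqb] -> 15 lines: qtba gahzl owe fki ogm dfyzg ehvs tms flyl kys whvxc tghx xksqb otf pxcg
Hunk 4: at line 7 remove [tms] add [pppc] -> 15 lines: qtba gahzl owe fki ogm dfyzg ehvs pppc flyl kys whvxc tghx xksqb otf pxcg
Final line count: 15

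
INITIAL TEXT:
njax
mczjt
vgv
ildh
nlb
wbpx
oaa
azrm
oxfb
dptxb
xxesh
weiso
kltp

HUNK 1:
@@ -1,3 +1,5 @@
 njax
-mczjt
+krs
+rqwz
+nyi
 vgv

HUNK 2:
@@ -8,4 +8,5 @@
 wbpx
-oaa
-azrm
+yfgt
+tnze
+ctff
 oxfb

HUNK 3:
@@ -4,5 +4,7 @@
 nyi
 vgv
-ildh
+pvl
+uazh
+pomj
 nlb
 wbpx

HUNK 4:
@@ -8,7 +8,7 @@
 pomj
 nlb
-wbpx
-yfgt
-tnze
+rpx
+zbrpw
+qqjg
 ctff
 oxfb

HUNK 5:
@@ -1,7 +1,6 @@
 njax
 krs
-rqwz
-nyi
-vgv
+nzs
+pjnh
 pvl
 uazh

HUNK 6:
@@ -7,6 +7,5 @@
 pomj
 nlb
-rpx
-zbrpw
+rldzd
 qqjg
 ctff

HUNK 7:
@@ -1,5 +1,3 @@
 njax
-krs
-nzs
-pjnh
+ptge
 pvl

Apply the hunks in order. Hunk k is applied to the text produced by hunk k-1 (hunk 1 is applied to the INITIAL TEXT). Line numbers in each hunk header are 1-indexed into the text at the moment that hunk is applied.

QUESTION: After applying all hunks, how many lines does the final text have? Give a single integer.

Hunk 1: at line 1 remove [mczjt] add [krs,rqwz,nyi] -> 15 lines: njax krs rqwz nyi vgv ildh nlb wbpx oaa azrm oxfb dptxb xxesh weiso kltp
Hunk 2: at line 8 remove [oaa,azrm] add [yfgt,tnze,ctff] -> 16 lines: njax krs rqwz nyi vgv ildh nlb wbpx yfgt tnze ctff oxfb dptxb xxesh weiso kltp
Hunk 3: at line 4 remove [ildh] add [pvl,uazh,pomj] -> 18 lines: njax krs rqwz nyi vgv pvl uazh pomj nlb wbpx yfgt tnze ctff oxfb dptxb xxesh weiso kltp
Hunk 4: at line 8 remove [wbpx,yfgt,tnze] add [rpx,zbrpw,qqjg] -> 18 lines: njax krs rqwz nyi vgv pvl uazh pomj nlb rpx zbrpw qqjg ctff oxfb dptxb xxesh weiso kltp
Hunk 5: at line 1 remove [rqwz,nyi,vgv] add [nzs,pjnh] -> 17 lines: njax krs nzs pjnh pvl uazh pomj nlb rpx zbrpw qqjg ctff oxfb dptxb xxesh weiso kltp
Hunk 6: at line 7 remove [rpx,zbrpw] add [rldzd] -> 16 lines: njax krs nzs pjnh pvl uazh pomj nlb rldzd qqjg ctff oxfb dptxb xxesh weiso kltp
Hunk 7: at line 1 remove [krs,nzs,pjnh] add [ptge] -> 14 lines: njax ptge pvl uazh pomj nlb rldzd qqjg ctff oxfb dptxb xxesh weiso kltp
Final line count: 14

Answer: 14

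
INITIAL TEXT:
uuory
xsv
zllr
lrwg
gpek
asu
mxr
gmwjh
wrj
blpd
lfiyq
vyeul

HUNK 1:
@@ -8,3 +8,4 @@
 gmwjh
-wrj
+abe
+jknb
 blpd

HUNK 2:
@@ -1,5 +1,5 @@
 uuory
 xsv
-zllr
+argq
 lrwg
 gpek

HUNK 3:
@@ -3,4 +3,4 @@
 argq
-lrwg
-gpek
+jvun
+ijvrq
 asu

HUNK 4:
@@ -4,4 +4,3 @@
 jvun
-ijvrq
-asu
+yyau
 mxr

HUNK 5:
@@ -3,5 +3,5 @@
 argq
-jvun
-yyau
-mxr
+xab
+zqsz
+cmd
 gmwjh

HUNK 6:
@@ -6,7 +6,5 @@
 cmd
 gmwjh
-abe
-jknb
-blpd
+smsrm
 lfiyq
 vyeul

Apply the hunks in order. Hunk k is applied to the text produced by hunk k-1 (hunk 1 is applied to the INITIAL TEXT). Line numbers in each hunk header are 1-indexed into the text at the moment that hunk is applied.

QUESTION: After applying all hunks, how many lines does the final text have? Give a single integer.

Answer: 10

Derivation:
Hunk 1: at line 8 remove [wrj] add [abe,jknb] -> 13 lines: uuory xsv zllr lrwg gpek asu mxr gmwjh abe jknb blpd lfiyq vyeul
Hunk 2: at line 1 remove [zllr] add [argq] -> 13 lines: uuory xsv argq lrwg gpek asu mxr gmwjh abe jknb blpd lfiyq vyeul
Hunk 3: at line 3 remove [lrwg,gpek] add [jvun,ijvrq] -> 13 lines: uuory xsv argq jvun ijvrq asu mxr gmwjh abe jknb blpd lfiyq vyeul
Hunk 4: at line 4 remove [ijvrq,asu] add [yyau] -> 12 lines: uuory xsv argq jvun yyau mxr gmwjh abe jknb blpd lfiyq vyeul
Hunk 5: at line 3 remove [jvun,yyau,mxr] add [xab,zqsz,cmd] -> 12 lines: uuory xsv argq xab zqsz cmd gmwjh abe jknb blpd lfiyq vyeul
Hunk 6: at line 6 remove [abe,jknb,blpd] add [smsrm] -> 10 lines: uuory xsv argq xab zqsz cmd gmwjh smsrm lfiyq vyeul
Final line count: 10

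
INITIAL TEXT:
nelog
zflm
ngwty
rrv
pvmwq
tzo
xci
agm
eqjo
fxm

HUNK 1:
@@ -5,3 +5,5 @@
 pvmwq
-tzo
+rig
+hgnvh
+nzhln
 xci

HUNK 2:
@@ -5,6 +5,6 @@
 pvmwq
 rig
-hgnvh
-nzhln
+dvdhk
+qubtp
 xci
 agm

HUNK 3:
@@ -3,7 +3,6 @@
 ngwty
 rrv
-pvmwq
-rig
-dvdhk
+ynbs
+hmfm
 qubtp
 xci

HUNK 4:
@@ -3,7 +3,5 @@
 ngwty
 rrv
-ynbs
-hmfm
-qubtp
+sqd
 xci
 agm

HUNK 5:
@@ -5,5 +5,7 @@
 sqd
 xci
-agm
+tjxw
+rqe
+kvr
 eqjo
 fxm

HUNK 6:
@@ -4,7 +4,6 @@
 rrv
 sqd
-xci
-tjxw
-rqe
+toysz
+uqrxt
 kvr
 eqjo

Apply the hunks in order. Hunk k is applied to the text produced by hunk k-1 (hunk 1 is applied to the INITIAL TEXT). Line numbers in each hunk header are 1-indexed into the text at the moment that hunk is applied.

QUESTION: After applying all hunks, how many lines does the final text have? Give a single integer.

Answer: 10

Derivation:
Hunk 1: at line 5 remove [tzo] add [rig,hgnvh,nzhln] -> 12 lines: nelog zflm ngwty rrv pvmwq rig hgnvh nzhln xci agm eqjo fxm
Hunk 2: at line 5 remove [hgnvh,nzhln] add [dvdhk,qubtp] -> 12 lines: nelog zflm ngwty rrv pvmwq rig dvdhk qubtp xci agm eqjo fxm
Hunk 3: at line 3 remove [pvmwq,rig,dvdhk] add [ynbs,hmfm] -> 11 lines: nelog zflm ngwty rrv ynbs hmfm qubtp xci agm eqjo fxm
Hunk 4: at line 3 remove [ynbs,hmfm,qubtp] add [sqd] -> 9 lines: nelog zflm ngwty rrv sqd xci agm eqjo fxm
Hunk 5: at line 5 remove [agm] add [tjxw,rqe,kvr] -> 11 lines: nelog zflm ngwty rrv sqd xci tjxw rqe kvr eqjo fxm
Hunk 6: at line 4 remove [xci,tjxw,rqe] add [toysz,uqrxt] -> 10 lines: nelog zflm ngwty rrv sqd toysz uqrxt kvr eqjo fxm
Final line count: 10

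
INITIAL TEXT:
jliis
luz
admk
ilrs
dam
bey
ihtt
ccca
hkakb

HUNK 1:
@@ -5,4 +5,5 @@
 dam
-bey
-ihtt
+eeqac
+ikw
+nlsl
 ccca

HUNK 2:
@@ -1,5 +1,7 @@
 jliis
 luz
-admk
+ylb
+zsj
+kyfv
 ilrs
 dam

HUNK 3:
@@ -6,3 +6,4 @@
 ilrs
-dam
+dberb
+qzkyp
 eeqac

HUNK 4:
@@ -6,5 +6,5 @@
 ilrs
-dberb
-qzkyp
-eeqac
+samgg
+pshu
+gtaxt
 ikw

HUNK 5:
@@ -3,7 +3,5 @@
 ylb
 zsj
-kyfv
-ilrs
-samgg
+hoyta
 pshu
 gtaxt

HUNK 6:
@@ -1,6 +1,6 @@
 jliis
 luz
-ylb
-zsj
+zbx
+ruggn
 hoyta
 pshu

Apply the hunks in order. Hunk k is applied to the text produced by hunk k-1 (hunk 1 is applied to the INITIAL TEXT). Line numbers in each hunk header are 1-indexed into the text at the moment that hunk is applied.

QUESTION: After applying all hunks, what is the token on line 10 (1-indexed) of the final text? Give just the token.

Hunk 1: at line 5 remove [bey,ihtt] add [eeqac,ikw,nlsl] -> 10 lines: jliis luz admk ilrs dam eeqac ikw nlsl ccca hkakb
Hunk 2: at line 1 remove [admk] add [ylb,zsj,kyfv] -> 12 lines: jliis luz ylb zsj kyfv ilrs dam eeqac ikw nlsl ccca hkakb
Hunk 3: at line 6 remove [dam] add [dberb,qzkyp] -> 13 lines: jliis luz ylb zsj kyfv ilrs dberb qzkyp eeqac ikw nlsl ccca hkakb
Hunk 4: at line 6 remove [dberb,qzkyp,eeqac] add [samgg,pshu,gtaxt] -> 13 lines: jliis luz ylb zsj kyfv ilrs samgg pshu gtaxt ikw nlsl ccca hkakb
Hunk 5: at line 3 remove [kyfv,ilrs,samgg] add [hoyta] -> 11 lines: jliis luz ylb zsj hoyta pshu gtaxt ikw nlsl ccca hkakb
Hunk 6: at line 1 remove [ylb,zsj] add [zbx,ruggn] -> 11 lines: jliis luz zbx ruggn hoyta pshu gtaxt ikw nlsl ccca hkakb
Final line 10: ccca

Answer: ccca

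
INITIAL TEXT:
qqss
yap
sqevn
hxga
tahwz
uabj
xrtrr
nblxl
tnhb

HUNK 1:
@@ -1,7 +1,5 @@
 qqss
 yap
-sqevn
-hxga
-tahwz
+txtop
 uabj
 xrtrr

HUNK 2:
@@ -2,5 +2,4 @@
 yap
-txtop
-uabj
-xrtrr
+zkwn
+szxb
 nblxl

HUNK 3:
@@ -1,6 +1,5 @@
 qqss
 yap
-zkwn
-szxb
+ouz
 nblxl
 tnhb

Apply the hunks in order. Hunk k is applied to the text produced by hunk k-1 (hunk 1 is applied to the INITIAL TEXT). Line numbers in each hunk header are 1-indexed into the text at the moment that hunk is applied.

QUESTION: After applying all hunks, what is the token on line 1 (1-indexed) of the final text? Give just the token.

Answer: qqss

Derivation:
Hunk 1: at line 1 remove [sqevn,hxga,tahwz] add [txtop] -> 7 lines: qqss yap txtop uabj xrtrr nblxl tnhb
Hunk 2: at line 2 remove [txtop,uabj,xrtrr] add [zkwn,szxb] -> 6 lines: qqss yap zkwn szxb nblxl tnhb
Hunk 3: at line 1 remove [zkwn,szxb] add [ouz] -> 5 lines: qqss yap ouz nblxl tnhb
Final line 1: qqss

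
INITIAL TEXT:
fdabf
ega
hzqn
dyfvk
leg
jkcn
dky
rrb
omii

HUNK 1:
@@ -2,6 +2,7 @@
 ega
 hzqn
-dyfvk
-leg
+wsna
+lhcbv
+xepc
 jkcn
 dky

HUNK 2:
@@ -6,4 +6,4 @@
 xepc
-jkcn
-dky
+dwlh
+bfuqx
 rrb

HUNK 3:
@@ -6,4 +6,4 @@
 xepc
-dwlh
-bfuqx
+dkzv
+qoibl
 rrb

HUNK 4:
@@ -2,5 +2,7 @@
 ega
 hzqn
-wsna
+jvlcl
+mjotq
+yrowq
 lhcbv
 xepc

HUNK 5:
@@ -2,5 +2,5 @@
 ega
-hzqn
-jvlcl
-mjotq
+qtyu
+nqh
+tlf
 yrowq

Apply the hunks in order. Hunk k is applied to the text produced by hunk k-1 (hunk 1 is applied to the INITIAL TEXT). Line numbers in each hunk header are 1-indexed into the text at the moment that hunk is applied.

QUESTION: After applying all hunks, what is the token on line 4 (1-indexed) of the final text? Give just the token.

Answer: nqh

Derivation:
Hunk 1: at line 2 remove [dyfvk,leg] add [wsna,lhcbv,xepc] -> 10 lines: fdabf ega hzqn wsna lhcbv xepc jkcn dky rrb omii
Hunk 2: at line 6 remove [jkcn,dky] add [dwlh,bfuqx] -> 10 lines: fdabf ega hzqn wsna lhcbv xepc dwlh bfuqx rrb omii
Hunk 3: at line 6 remove [dwlh,bfuqx] add [dkzv,qoibl] -> 10 lines: fdabf ega hzqn wsna lhcbv xepc dkzv qoibl rrb omii
Hunk 4: at line 2 remove [wsna] add [jvlcl,mjotq,yrowq] -> 12 lines: fdabf ega hzqn jvlcl mjotq yrowq lhcbv xepc dkzv qoibl rrb omii
Hunk 5: at line 2 remove [hzqn,jvlcl,mjotq] add [qtyu,nqh,tlf] -> 12 lines: fdabf ega qtyu nqh tlf yrowq lhcbv xepc dkzv qoibl rrb omii
Final line 4: nqh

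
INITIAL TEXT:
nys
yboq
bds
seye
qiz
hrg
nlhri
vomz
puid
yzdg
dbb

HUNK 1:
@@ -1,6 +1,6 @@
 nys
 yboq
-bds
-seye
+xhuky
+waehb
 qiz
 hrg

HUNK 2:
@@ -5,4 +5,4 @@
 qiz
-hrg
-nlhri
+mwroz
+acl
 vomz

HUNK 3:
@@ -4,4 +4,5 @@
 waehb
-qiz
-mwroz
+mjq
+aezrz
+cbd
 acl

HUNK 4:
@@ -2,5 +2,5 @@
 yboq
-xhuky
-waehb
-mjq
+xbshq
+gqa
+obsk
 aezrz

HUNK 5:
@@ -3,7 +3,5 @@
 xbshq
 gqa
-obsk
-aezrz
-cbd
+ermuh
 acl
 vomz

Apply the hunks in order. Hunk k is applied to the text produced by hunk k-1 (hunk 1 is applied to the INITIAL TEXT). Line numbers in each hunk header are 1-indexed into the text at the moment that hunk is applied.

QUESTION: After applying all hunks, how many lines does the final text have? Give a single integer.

Hunk 1: at line 1 remove [bds,seye] add [xhuky,waehb] -> 11 lines: nys yboq xhuky waehb qiz hrg nlhri vomz puid yzdg dbb
Hunk 2: at line 5 remove [hrg,nlhri] add [mwroz,acl] -> 11 lines: nys yboq xhuky waehb qiz mwroz acl vomz puid yzdg dbb
Hunk 3: at line 4 remove [qiz,mwroz] add [mjq,aezrz,cbd] -> 12 lines: nys yboq xhuky waehb mjq aezrz cbd acl vomz puid yzdg dbb
Hunk 4: at line 2 remove [xhuky,waehb,mjq] add [xbshq,gqa,obsk] -> 12 lines: nys yboq xbshq gqa obsk aezrz cbd acl vomz puid yzdg dbb
Hunk 5: at line 3 remove [obsk,aezrz,cbd] add [ermuh] -> 10 lines: nys yboq xbshq gqa ermuh acl vomz puid yzdg dbb
Final line count: 10

Answer: 10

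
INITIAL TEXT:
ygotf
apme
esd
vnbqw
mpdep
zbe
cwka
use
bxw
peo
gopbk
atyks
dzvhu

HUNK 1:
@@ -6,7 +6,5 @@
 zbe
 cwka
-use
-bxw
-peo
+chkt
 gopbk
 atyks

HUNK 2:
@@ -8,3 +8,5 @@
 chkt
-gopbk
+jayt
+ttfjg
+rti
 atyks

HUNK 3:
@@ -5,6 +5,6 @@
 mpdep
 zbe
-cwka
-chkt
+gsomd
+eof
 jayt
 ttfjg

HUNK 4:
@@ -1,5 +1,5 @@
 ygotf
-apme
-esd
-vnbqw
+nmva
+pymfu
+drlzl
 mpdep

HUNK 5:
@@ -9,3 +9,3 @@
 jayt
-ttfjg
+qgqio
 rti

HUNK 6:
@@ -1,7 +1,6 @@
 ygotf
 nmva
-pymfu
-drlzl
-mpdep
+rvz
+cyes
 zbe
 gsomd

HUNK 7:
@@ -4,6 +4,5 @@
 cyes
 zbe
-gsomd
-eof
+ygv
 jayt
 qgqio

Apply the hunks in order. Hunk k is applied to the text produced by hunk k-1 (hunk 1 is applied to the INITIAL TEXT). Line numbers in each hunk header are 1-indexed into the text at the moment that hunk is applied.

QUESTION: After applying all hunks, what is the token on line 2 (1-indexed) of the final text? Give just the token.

Hunk 1: at line 6 remove [use,bxw,peo] add [chkt] -> 11 lines: ygotf apme esd vnbqw mpdep zbe cwka chkt gopbk atyks dzvhu
Hunk 2: at line 8 remove [gopbk] add [jayt,ttfjg,rti] -> 13 lines: ygotf apme esd vnbqw mpdep zbe cwka chkt jayt ttfjg rti atyks dzvhu
Hunk 3: at line 5 remove [cwka,chkt] add [gsomd,eof] -> 13 lines: ygotf apme esd vnbqw mpdep zbe gsomd eof jayt ttfjg rti atyks dzvhu
Hunk 4: at line 1 remove [apme,esd,vnbqw] add [nmva,pymfu,drlzl] -> 13 lines: ygotf nmva pymfu drlzl mpdep zbe gsomd eof jayt ttfjg rti atyks dzvhu
Hunk 5: at line 9 remove [ttfjg] add [qgqio] -> 13 lines: ygotf nmva pymfu drlzl mpdep zbe gsomd eof jayt qgqio rti atyks dzvhu
Hunk 6: at line 1 remove [pymfu,drlzl,mpdep] add [rvz,cyes] -> 12 lines: ygotf nmva rvz cyes zbe gsomd eof jayt qgqio rti atyks dzvhu
Hunk 7: at line 4 remove [gsomd,eof] add [ygv] -> 11 lines: ygotf nmva rvz cyes zbe ygv jayt qgqio rti atyks dzvhu
Final line 2: nmva

Answer: nmva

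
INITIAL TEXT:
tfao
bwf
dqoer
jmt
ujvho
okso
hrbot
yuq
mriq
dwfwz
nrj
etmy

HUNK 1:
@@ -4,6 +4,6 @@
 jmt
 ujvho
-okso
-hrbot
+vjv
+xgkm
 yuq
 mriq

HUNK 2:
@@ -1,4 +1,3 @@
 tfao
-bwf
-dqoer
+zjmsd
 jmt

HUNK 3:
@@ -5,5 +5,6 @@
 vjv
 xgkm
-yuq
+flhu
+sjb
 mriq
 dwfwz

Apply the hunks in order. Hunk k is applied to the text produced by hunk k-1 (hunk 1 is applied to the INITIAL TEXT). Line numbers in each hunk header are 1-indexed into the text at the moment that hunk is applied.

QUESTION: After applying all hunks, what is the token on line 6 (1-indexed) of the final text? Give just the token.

Answer: xgkm

Derivation:
Hunk 1: at line 4 remove [okso,hrbot] add [vjv,xgkm] -> 12 lines: tfao bwf dqoer jmt ujvho vjv xgkm yuq mriq dwfwz nrj etmy
Hunk 2: at line 1 remove [bwf,dqoer] add [zjmsd] -> 11 lines: tfao zjmsd jmt ujvho vjv xgkm yuq mriq dwfwz nrj etmy
Hunk 3: at line 5 remove [yuq] add [flhu,sjb] -> 12 lines: tfao zjmsd jmt ujvho vjv xgkm flhu sjb mriq dwfwz nrj etmy
Final line 6: xgkm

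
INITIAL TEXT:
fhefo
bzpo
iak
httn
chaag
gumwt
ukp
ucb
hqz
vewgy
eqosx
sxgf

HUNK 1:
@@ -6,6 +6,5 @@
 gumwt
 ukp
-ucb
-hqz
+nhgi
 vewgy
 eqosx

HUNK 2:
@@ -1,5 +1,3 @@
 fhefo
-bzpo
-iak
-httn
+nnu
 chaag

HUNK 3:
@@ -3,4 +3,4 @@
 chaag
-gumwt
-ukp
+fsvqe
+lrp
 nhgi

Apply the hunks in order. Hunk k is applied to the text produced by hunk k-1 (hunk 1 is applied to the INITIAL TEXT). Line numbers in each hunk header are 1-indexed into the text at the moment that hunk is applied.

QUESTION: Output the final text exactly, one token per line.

Answer: fhefo
nnu
chaag
fsvqe
lrp
nhgi
vewgy
eqosx
sxgf

Derivation:
Hunk 1: at line 6 remove [ucb,hqz] add [nhgi] -> 11 lines: fhefo bzpo iak httn chaag gumwt ukp nhgi vewgy eqosx sxgf
Hunk 2: at line 1 remove [bzpo,iak,httn] add [nnu] -> 9 lines: fhefo nnu chaag gumwt ukp nhgi vewgy eqosx sxgf
Hunk 3: at line 3 remove [gumwt,ukp] add [fsvqe,lrp] -> 9 lines: fhefo nnu chaag fsvqe lrp nhgi vewgy eqosx sxgf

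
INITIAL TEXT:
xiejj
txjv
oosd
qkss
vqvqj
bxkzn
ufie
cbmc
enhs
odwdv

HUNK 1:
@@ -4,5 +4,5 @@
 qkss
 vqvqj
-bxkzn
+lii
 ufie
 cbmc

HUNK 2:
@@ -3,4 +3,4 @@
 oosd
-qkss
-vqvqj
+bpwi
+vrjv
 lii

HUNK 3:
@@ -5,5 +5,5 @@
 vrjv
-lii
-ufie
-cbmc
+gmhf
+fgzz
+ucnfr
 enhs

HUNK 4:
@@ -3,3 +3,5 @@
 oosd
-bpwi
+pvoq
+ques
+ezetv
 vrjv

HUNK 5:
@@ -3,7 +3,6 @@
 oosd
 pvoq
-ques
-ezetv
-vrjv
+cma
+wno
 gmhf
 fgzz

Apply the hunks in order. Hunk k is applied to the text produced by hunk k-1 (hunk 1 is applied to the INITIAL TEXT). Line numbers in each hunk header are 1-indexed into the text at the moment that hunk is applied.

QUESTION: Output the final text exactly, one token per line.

Hunk 1: at line 4 remove [bxkzn] add [lii] -> 10 lines: xiejj txjv oosd qkss vqvqj lii ufie cbmc enhs odwdv
Hunk 2: at line 3 remove [qkss,vqvqj] add [bpwi,vrjv] -> 10 lines: xiejj txjv oosd bpwi vrjv lii ufie cbmc enhs odwdv
Hunk 3: at line 5 remove [lii,ufie,cbmc] add [gmhf,fgzz,ucnfr] -> 10 lines: xiejj txjv oosd bpwi vrjv gmhf fgzz ucnfr enhs odwdv
Hunk 4: at line 3 remove [bpwi] add [pvoq,ques,ezetv] -> 12 lines: xiejj txjv oosd pvoq ques ezetv vrjv gmhf fgzz ucnfr enhs odwdv
Hunk 5: at line 3 remove [ques,ezetv,vrjv] add [cma,wno] -> 11 lines: xiejj txjv oosd pvoq cma wno gmhf fgzz ucnfr enhs odwdv

Answer: xiejj
txjv
oosd
pvoq
cma
wno
gmhf
fgzz
ucnfr
enhs
odwdv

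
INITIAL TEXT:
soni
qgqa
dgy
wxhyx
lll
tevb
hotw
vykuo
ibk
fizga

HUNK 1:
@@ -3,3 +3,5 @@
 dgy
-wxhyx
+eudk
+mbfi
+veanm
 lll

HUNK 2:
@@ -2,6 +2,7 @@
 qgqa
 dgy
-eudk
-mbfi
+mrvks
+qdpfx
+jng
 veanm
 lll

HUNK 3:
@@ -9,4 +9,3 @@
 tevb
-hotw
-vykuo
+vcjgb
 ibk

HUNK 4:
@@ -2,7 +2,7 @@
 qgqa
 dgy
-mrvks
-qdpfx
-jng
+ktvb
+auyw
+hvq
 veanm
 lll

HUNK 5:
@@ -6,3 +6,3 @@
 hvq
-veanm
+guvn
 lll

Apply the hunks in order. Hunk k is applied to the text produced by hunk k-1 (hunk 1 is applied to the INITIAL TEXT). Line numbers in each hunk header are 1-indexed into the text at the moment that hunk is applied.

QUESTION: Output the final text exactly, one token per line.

Hunk 1: at line 3 remove [wxhyx] add [eudk,mbfi,veanm] -> 12 lines: soni qgqa dgy eudk mbfi veanm lll tevb hotw vykuo ibk fizga
Hunk 2: at line 2 remove [eudk,mbfi] add [mrvks,qdpfx,jng] -> 13 lines: soni qgqa dgy mrvks qdpfx jng veanm lll tevb hotw vykuo ibk fizga
Hunk 3: at line 9 remove [hotw,vykuo] add [vcjgb] -> 12 lines: soni qgqa dgy mrvks qdpfx jng veanm lll tevb vcjgb ibk fizga
Hunk 4: at line 2 remove [mrvks,qdpfx,jng] add [ktvb,auyw,hvq] -> 12 lines: soni qgqa dgy ktvb auyw hvq veanm lll tevb vcjgb ibk fizga
Hunk 5: at line 6 remove [veanm] add [guvn] -> 12 lines: soni qgqa dgy ktvb auyw hvq guvn lll tevb vcjgb ibk fizga

Answer: soni
qgqa
dgy
ktvb
auyw
hvq
guvn
lll
tevb
vcjgb
ibk
fizga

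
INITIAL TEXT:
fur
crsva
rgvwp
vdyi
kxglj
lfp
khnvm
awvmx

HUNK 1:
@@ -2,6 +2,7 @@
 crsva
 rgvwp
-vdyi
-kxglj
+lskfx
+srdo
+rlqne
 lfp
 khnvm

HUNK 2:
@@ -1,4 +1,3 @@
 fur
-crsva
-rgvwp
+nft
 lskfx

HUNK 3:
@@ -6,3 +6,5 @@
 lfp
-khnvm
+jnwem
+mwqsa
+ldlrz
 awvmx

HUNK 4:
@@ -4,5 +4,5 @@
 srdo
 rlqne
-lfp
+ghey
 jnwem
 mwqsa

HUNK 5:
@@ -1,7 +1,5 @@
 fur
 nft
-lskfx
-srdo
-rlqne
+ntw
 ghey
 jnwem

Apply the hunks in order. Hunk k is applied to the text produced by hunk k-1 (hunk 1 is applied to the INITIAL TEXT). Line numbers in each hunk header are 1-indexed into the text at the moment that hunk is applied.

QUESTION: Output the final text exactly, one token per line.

Answer: fur
nft
ntw
ghey
jnwem
mwqsa
ldlrz
awvmx

Derivation:
Hunk 1: at line 2 remove [vdyi,kxglj] add [lskfx,srdo,rlqne] -> 9 lines: fur crsva rgvwp lskfx srdo rlqne lfp khnvm awvmx
Hunk 2: at line 1 remove [crsva,rgvwp] add [nft] -> 8 lines: fur nft lskfx srdo rlqne lfp khnvm awvmx
Hunk 3: at line 6 remove [khnvm] add [jnwem,mwqsa,ldlrz] -> 10 lines: fur nft lskfx srdo rlqne lfp jnwem mwqsa ldlrz awvmx
Hunk 4: at line 4 remove [lfp] add [ghey] -> 10 lines: fur nft lskfx srdo rlqne ghey jnwem mwqsa ldlrz awvmx
Hunk 5: at line 1 remove [lskfx,srdo,rlqne] add [ntw] -> 8 lines: fur nft ntw ghey jnwem mwqsa ldlrz awvmx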